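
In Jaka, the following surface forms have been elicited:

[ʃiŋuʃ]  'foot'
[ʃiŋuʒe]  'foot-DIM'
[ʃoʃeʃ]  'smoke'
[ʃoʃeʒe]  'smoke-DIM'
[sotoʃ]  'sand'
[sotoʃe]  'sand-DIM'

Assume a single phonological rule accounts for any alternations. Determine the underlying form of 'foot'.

/ʃiŋuʒ/

In [ʃiŋuʃ] and [ʃiŋuʒe] the final segment of 'foot' alternates: [ʃ] ~ [ʒ].
Compare 'sand', with invariant [ʃ] in [sotoʃ] and [sotoʃe]: an analysis with underlying /ʃ/ and a rule producing [ʒ] before the DIM suffix would wrongly predict alternation here too.
So /ʒ/ is underlying, and a rule of word-final obstruent devoicing — voiced obstruents become voiceless word-finally — gives [ʃ].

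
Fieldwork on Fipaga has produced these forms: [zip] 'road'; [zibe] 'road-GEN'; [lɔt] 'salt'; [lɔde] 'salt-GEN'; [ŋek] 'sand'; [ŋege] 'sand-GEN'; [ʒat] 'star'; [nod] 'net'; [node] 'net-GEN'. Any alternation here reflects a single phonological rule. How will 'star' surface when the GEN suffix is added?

The stem for 'salt' ends in [t] in [lɔt] but [d] in [lɔde].
Compare 'net', with invariant [d] in [nod] and [node]: an analysis with underlying /d/ and a rule producing [t] in isolation would wrongly predict alternation here too.
So /t/ is underlying, and a rule of intervocalic voicing — voiceless stops become voiced between vowels — gives [d].
The one attested form of 'star', [ʒat], shows underlying /ʒat/. Applying the same rule between vowels gives [ʒade].

[ʒade]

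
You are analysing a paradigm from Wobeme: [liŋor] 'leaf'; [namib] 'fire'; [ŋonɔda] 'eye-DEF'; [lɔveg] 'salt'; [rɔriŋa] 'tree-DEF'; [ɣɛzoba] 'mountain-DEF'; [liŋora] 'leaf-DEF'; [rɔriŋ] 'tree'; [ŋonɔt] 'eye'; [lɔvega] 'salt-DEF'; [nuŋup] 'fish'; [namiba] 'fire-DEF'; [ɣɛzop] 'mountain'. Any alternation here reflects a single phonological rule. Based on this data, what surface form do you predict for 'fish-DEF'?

[nuŋuba]

In [ɣɛzoba] and [ɣɛzop] the final segment of 'mountain' alternates: [b] ~ [p].
Compare 'fire', with invariant [b] in [namiba] and [namib]: an analysis with underlying /b/ and a rule producing [p] in isolation would wrongly predict alternation here too.
So /p/ is underlying, and a rule of intervocalic voicing — voiceless stops become voiced between vowels — gives [b].
From [nuŋup] the stem 'fish' is /nuŋup/; between vowels this yields [nuŋuba].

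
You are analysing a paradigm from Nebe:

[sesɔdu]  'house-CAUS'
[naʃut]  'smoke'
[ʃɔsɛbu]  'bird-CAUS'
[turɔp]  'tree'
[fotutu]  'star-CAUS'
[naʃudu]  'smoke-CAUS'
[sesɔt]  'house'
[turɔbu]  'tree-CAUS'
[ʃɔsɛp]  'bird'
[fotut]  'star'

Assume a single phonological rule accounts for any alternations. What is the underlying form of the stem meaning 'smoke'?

In [naʃut] and [naʃudu] the final segment of 'smoke' alternates: [t] ~ [d].
But 'star' keeps [t] in both environments ([fotut], [fotutu]), so there is no rule changing /t/ to [d] before the CAUS suffix.
The underlying segment must be /d/; voiced obstruents become voiceless word-finally, yielding [t] there.
So 'smoke' = /naʃud/.

/naʃud/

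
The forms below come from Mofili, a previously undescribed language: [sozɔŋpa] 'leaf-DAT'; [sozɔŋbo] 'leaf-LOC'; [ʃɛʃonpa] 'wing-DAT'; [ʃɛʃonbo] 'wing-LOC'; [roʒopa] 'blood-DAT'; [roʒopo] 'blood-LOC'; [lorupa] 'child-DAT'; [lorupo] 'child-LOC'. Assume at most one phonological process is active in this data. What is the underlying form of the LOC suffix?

/-bo/

The LOC morpheme has two allomorphs, [-bo] and [-po].
The DAT suffix, which begins with [p], is invariant after every stem; so [p] is not altered by any rule here.
The LOC suffix is therefore /-bo/ underlyingly, with post-vocalic devoicing: voiced stops become voiceless after a vowel.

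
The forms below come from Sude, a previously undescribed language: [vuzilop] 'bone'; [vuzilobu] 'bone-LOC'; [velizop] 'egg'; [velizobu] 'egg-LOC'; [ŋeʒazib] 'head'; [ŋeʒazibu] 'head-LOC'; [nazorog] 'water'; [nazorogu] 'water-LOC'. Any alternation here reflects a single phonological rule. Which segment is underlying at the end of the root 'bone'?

/p/

The root 'bone' surfaces as [vuzilop] and [vuzilobu], with a stem-final [p] ~ [b] alternation.
If /b/ were underlying and a rule turned it into [p] in isolation, 'head' would also alternate; but it has [b] in both [ŋeʒazib] and [ŋeʒazibu].
Therefore /p/ is basic and [b] is derived by intervocalic voicing (voiceless stops become voiced between vowels).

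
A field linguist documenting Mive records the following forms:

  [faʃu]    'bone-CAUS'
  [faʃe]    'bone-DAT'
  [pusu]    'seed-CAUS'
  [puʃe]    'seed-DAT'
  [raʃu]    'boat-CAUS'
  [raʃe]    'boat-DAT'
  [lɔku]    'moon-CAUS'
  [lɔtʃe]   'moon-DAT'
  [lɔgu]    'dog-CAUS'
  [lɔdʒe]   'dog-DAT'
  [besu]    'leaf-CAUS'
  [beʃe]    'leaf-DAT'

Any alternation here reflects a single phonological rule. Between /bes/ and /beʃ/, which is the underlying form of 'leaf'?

'leaf' shows [s] ~ [ʃ] at the end of the stem ([besu] vs [beʃe]).
The stem 'bone' ([faʃu], [faʃe]) shows [ʃ] unchanged in both environments, so [ʃ] cannot be basic with [s] derived before the CAUS suffix.
So /s/ is underlying, and a rule of palatalization before a front vowel — /k/, /g/ and /s/ become palato-alveolar [tʃ], [dʒ] and [ʃ] before a front vowel — gives [ʃ].

/bes/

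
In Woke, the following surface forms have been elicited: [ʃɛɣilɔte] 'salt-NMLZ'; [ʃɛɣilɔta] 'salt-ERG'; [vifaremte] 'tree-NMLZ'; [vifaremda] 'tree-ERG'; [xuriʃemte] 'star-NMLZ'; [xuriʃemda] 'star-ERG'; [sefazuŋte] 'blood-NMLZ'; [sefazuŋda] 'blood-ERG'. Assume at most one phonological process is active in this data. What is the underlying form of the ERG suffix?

The ERG suffix surfaces as [-da] and [-ta], depending on the final segment of the stem.
By contrast the NMLZ suffix keeps its initial [t] throughout — that segment must be underlying.
So the underlying form is /-da/, and voiced stops become voiceless after a vowel.

/-da/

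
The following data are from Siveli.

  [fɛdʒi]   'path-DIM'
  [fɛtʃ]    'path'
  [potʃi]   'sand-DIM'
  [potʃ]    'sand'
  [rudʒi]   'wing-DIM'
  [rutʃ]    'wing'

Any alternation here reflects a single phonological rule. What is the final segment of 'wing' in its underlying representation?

/dʒ/

'wing' shows [dʒ] ~ [tʃ] at the end of the stem ([rudʒi] vs [rutʃ]).
But 'sand' keeps [tʃ] in both environments ([potʃi], [potʃ]), so there is no rule changing /tʃ/ to [dʒ] before the DIM suffix.
The alternation reflects word-final obstruent devoicing: voiced obstruents become voiceless word-finally. /dʒ/ is underlying.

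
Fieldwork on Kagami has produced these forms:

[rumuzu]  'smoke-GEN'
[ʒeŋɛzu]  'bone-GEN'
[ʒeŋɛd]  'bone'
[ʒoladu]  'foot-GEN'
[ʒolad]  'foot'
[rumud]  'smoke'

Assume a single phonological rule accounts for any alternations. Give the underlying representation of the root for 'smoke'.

/rumuz/

The root 'smoke' surfaces as [rumuzu] and [rumud], with a stem-final [z] ~ [d] alternation.
But 'foot' keeps [d] in both environments ([ʒoladu], [ʒolad]), so there is no rule changing /d/ to [z] before the GEN suffix.
The alternation reflects word-final hardening: voiced fricatives become stops word-finally. /z/ is underlying.
So 'smoke' = /rumuz/.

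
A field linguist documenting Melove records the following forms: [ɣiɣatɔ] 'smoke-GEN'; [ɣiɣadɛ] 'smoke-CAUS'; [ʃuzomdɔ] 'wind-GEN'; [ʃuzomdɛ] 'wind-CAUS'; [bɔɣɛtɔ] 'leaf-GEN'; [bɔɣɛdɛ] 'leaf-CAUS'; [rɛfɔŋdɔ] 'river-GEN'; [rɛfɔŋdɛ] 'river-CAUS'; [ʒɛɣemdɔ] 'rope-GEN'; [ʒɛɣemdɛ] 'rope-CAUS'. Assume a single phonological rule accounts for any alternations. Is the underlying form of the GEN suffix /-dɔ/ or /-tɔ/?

The GEN suffix surfaces as [-dɔ] and [-tɔ], depending on the final segment of the stem.
The CAUS suffix, which begins with [d], is invariant after every stem; so [d] is not altered by any rule here.
The GEN suffix is therefore /-tɔ/ underlyingly, with post-nasal voicing: voiceless stops become voiced after a nasal.

/-tɔ/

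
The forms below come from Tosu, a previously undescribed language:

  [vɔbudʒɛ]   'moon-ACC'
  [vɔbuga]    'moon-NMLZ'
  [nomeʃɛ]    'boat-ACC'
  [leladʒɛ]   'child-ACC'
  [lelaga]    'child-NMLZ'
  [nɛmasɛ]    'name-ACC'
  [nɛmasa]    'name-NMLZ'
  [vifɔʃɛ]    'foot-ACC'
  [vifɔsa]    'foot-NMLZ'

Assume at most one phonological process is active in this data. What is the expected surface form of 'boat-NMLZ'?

The root 'foot' surfaces as [vifɔʃɛ] and [vifɔsa], with a stem-final [ʃ] ~ [s] alternation.
Compare 'name', with invariant [s] in [nɛmasɛ] and [nɛmasa]: an analysis with underlying /s/ and a rule producing [ʃ] before the ACC suffix would wrongly predict alternation here too.
Therefore /ʃ/ is basic and [s] is derived by depalatalization (palato-alveolar /dʒ/ and /ʃ/ become [g] and [s] when no front vowel follows).
The one attested form of 'boat', [nomeʃɛ], shows underlying /nomeʃ/. Applying the same rule when no front vowel follows gives [nomesa].

[nomesa]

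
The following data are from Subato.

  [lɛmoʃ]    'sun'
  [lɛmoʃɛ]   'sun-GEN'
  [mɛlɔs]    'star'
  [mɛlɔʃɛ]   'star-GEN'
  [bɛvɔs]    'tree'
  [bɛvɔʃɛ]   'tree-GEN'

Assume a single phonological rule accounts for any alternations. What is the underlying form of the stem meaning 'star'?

The stem for 'star' ends in [s] in [mɛlɔs] but [ʃ] in [mɛlɔʃɛ].
Compare 'sun', with invariant [ʃ] in [lɛmoʃ] and [lɛmoʃɛ]: an analysis with underlying /ʃ/ and a rule producing [s] in isolation would wrongly predict alternation here too.
The underlying segment must be /s/; /s/ becomes palato-alveolar [ʃ] before a front vowel, yielding [ʃ] there.

/mɛlɔs/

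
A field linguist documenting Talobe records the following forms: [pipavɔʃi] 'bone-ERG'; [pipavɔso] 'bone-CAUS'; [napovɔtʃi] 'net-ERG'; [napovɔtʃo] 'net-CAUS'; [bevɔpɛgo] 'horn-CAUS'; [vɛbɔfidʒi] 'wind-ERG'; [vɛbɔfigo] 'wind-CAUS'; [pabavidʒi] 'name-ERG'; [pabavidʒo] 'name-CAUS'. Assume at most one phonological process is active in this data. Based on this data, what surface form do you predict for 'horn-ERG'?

[bevɔpɛdʒi]

In [vɛbɔfidʒi] and [vɛbɔfigo] the final segment of 'wind' alternates: [dʒ] ~ [g].
The stem 'name' ([pabavidʒi], [pabavidʒo]) shows [dʒ] unchanged in both environments, so [dʒ] cannot be basic with [g] derived before the CAUS suffix.
So /g/ is underlying, and a rule of palatalization before a front vowel — /g/ and /s/ become palato-alveolar [dʒ] and [ʃ] before a front vowel — gives [dʒ].
From [bevɔpɛgo] the stem 'horn' is /bevɔpɛg/; before a front vowel this yields [bevɔpɛdʒi].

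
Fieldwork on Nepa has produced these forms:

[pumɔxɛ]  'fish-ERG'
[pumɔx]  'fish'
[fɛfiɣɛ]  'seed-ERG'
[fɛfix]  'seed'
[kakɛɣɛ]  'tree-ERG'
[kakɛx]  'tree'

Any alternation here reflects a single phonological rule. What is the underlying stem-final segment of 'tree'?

'tree' shows [ɣ] ~ [x] at the end of the stem ([kakɛɣɛ] vs [kakɛx]).
Compare 'fish', with invariant [x] in [pumɔxɛ] and [pumɔx]: an analysis with underlying /x/ and a rule producing [ɣ] before the ERG suffix would wrongly predict alternation here too.
So /ɣ/ is underlying, and a rule of word-final obstruent devoicing — voiced obstruents become voiceless word-finally — gives [x].

/ɣ/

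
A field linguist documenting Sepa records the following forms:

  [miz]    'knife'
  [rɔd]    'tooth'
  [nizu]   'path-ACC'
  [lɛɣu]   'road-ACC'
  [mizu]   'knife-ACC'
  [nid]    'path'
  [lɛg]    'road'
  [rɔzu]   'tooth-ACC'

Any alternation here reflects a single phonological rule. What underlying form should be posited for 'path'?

'path' shows [z] ~ [d] at the end of the stem ([nizu] vs [nid]).
If /z/ were underlying and a rule turned it into [d] in isolation, 'knife' would also alternate; but it has [z] in both [mizu] and [miz].
The alternation reflects intervocalic spirantization: voiced stops become fricatives between vowels. /d/ is underlying.
Hence 'path' is /nid/ underlyingly.

/nid/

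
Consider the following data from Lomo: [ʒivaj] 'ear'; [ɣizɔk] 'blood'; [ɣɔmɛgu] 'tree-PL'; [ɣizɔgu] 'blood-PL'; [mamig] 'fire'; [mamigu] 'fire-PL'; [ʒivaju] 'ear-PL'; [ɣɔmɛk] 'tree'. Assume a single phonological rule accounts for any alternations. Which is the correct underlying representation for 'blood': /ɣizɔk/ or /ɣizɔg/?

The stem for 'blood' ends in [g] in [ɣizɔgu] but [k] in [ɣizɔk].
But 'fire' keeps [g] in both environments ([mamigu], [mamig]), so there is no rule changing /g/ to [k] in isolation.
The alternation reflects intervocalic voicing: voiceless stops become voiced between vowels. /k/ is underlying.

/ɣizɔk/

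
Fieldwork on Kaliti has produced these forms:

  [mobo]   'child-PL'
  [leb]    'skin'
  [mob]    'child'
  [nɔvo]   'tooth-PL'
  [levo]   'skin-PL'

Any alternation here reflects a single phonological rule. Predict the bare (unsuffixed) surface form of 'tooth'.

[nɔb]

'skin' shows [v] ~ [b] at the end of the stem ([levo] vs [leb]).
If /b/ were underlying and a rule turned it into [v] before the PL suffix, 'child' would also alternate; but it has [b] in both [mobo] and [mob].
The underlying segment must be /v/; voiced fricatives become stops word-finally, yielding [b] there.
The one attested form of 'tooth', [nɔvo], shows underlying /nɔv/. Applying the same rule word-finally gives [nɔb].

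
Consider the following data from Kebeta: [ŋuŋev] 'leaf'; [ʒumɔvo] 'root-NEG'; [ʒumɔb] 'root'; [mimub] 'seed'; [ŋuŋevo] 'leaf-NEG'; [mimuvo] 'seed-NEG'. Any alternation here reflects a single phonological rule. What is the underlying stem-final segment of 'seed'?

The root 'seed' surfaces as [mimub] and [mimuvo], with a stem-final [b] ~ [v] alternation.
If /v/ were underlying and a rule turned it into [b] in isolation, 'leaf' would also alternate; but it has [v] in both [ŋuŋev] and [ŋuŋevo].
The alternation reflects intervocalic spirantization: voiced stops become fricatives between vowels. /b/ is underlying.

/b/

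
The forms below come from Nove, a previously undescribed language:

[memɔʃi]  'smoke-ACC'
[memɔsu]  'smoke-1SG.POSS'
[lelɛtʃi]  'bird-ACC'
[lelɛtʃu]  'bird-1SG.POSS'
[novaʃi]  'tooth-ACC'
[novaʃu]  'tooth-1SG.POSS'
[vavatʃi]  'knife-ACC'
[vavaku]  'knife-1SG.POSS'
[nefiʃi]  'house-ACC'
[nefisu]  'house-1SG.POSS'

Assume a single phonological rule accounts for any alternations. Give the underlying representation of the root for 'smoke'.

/memɔs/

'smoke' shows [ʃ] ~ [s] at the end of the stem ([memɔʃi] vs [memɔsu]).
Compare 'tooth', with invariant [ʃ] in [novaʃi] and [novaʃu]: an analysis with underlying /ʃ/ and a rule producing [s] before the 1SG.POSS suffix would wrongly predict alternation here too.
So /s/ is underlying, and a rule of palatalization before a front vowel — /k/ and /s/ become palato-alveolar [tʃ] and [ʃ] before a front vowel — gives [ʃ].
The underlying form of 'smoke' is therefore /memɔs/.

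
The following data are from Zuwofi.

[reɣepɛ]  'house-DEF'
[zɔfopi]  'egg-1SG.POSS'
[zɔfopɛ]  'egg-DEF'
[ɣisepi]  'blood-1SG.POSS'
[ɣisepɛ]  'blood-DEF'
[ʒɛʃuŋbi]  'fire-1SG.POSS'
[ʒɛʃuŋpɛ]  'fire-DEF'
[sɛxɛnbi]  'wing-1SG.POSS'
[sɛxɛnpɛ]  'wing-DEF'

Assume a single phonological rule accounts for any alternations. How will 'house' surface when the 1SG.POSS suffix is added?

The 1SG.POSS suffix surfaces as [-bi] and [-pi], depending on the final segment of the stem.
The DEF suffix, which begins with [p], is invariant after every stem; so [p] is not altered by any rule here.
So the underlying form is /-bi/, and voiced stops become voiceless after a vowel.
After 'house', which ends in a vowel, the suffix surfaces as [-pi], giving [reɣepi].

[reɣepi]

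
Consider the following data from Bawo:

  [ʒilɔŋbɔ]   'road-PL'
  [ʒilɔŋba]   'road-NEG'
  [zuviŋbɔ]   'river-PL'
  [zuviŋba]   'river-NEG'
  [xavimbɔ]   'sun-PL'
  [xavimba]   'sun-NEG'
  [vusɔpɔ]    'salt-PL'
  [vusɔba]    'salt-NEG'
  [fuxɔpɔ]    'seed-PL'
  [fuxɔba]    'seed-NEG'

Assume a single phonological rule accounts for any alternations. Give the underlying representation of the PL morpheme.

/-pɔ/

The PL suffix surfaces as [-bɔ] and [-pɔ], depending on the final segment of the stem.
The NEG suffix, which begins with [b], is invariant after every stem; so [b] is not altered by any rule here.
So the underlying form is /-pɔ/, and voiceless stops become voiced after a nasal.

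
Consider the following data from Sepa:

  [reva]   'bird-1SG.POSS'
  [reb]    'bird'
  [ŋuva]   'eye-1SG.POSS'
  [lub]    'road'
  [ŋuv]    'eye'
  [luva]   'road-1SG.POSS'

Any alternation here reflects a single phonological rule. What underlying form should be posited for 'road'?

In [lub] and [luva] the final segment of 'road' alternates: [b] ~ [v].
But 'eye' keeps [v] in both environments ([ŋuv], [ŋuva]), so there is no rule changing /v/ to [b] in isolation.
The alternation reflects intervocalic spirantization: voiced stops become fricatives between vowels. /b/ is underlying.
The underlying form of 'road' is therefore /lub/.

/lub/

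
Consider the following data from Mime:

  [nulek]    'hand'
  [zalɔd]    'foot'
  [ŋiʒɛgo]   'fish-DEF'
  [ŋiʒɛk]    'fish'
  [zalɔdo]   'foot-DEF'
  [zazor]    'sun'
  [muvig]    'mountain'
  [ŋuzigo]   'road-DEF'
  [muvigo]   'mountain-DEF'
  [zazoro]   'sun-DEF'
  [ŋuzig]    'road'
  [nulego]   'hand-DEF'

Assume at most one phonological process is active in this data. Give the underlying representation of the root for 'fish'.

/ŋiʒɛk/

The stem for 'fish' ends in [k] in [ŋiʒɛk] but [g] in [ŋiʒɛgo].
The stem 'road' ([ŋuzig], [ŋuzigo]) shows [g] unchanged in both environments, so [g] cannot be basic with [k] derived in isolation.
So /k/ is underlying, and a rule of intervocalic voicing — voiceless stops become voiced between vowels — gives [g].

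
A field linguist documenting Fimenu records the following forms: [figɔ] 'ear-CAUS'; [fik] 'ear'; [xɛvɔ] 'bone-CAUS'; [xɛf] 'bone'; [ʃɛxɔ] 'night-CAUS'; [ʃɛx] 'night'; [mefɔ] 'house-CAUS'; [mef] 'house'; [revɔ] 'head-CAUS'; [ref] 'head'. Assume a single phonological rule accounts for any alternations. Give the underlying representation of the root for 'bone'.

/xɛv/

'bone' shows [v] ~ [f] at the end of the stem ([xɛvɔ] vs [xɛf]).
If /f/ were underlying and a rule turned it into [v] before the CAUS suffix, 'house' would also alternate; but it has [f] in both [mefɔ] and [mef].
Therefore /v/ is basic and [f] is derived by word-final obstruent devoicing (voiced obstruents become voiceless word-finally).
So 'bone' = /xɛv/.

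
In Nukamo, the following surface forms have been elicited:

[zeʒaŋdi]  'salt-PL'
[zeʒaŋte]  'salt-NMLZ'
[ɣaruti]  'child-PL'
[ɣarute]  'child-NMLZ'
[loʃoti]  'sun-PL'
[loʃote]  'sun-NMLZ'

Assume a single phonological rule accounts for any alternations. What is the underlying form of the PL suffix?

/-di/

The PL morpheme has two allomorphs, [-di] and [-ti].
The NMLZ suffix, which begins with [t], is invariant after every stem; so [t] is not altered by any rule here.
The PL suffix is therefore /-di/ underlyingly, with post-vocalic devoicing: voiced stops become voiceless after a vowel.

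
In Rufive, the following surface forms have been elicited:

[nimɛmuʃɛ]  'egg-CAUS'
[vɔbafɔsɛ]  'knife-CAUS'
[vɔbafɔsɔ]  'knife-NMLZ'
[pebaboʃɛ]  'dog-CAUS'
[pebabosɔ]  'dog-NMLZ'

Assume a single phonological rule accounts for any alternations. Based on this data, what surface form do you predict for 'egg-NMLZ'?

[nimɛmusɔ]

'dog' shows [ʃ] ~ [s] at the end of the stem ([pebaboʃɛ] vs [pebabosɔ]).
The stem 'knife' ([vɔbafɔsɛ], [vɔbafɔsɔ]) shows [s] unchanged in both environments, so [s] cannot be basic with [ʃ] derived before the CAUS suffix.
The alternation reflects depalatalization: palato-alveolar /ʃ/ becomes [s] when no front vowel follows. /ʃ/ is underlying.
From [nimɛmuʃɛ] the stem 'egg' is /nimɛmuʃ/; when no front vowel follows this yields [nimɛmusɔ].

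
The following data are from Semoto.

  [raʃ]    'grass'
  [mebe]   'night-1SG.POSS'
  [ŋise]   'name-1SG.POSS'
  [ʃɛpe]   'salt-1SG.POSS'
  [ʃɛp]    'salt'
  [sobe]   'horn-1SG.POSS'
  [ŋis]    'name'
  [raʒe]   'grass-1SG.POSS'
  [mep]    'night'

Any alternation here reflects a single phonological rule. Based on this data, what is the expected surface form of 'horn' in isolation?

[sop]

The root 'night' surfaces as [mep] and [mebe], with a stem-final [p] ~ [b] alternation.
But 'salt' keeps [p] in both environments ([ʃɛp], [ʃɛpe]), so there is no rule changing /p/ to [b] before the 1SG.POSS suffix.
The alternation reflects word-final obstruent devoicing: voiced obstruents become voiceless word-finally. /b/ is underlying.
From [sobe] the stem 'horn' is /sob/; word-finally this yields [sop].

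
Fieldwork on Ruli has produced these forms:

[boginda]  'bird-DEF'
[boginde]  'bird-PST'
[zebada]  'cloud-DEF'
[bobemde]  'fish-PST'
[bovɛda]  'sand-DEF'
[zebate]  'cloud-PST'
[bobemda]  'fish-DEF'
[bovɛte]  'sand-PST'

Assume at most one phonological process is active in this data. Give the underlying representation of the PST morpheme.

/-te/

The PST morpheme has two allomorphs, [-de] and [-te].
By contrast the DEF suffix keeps its initial [d] throughout — that segment must be underlying.
So the underlying form is /-te/, and voiceless stops become voiced after a nasal.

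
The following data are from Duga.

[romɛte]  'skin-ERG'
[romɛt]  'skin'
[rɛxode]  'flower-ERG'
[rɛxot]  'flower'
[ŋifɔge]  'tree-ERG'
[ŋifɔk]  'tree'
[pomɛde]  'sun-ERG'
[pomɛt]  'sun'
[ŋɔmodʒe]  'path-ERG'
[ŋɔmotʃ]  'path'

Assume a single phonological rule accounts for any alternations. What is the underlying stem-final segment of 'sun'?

'sun' shows [d] ~ [t] at the end of the stem ([pomɛde] vs [pomɛt]).
If /t/ were underlying and a rule turned it into [d] before the ERG suffix, 'skin' would also alternate; but it has [t] in both [romɛte] and [romɛt].
The alternation reflects word-final obstruent devoicing: voiced obstruents become voiceless word-finally. /d/ is underlying.

/d/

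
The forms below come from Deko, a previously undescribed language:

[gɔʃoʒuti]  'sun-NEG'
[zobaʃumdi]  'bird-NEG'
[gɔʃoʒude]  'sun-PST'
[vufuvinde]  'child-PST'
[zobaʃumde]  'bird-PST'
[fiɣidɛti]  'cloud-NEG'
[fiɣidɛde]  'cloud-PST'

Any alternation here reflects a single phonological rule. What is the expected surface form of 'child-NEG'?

The NEG suffix surfaces as [-di] and [-ti], depending on the final segment of the stem.
By contrast the PST suffix keeps its initial [d] throughout — that segment must be underlying.
So the underlying form is /-ti/, and voiceless stops become voiced after a nasal.
After 'child', which ends in a nasal, the suffix surfaces as [-di], giving [vufuvindi].

[vufuvindi]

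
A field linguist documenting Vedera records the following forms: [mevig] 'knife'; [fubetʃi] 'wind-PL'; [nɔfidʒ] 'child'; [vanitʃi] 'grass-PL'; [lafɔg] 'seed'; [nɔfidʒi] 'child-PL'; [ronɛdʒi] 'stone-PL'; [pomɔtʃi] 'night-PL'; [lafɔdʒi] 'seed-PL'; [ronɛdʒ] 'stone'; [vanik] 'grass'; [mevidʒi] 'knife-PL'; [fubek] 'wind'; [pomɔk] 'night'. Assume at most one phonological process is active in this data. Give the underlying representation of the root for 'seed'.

/lafɔg/

The stem for 'seed' ends in [g] in [lafɔg] but [dʒ] in [lafɔdʒi].
Compare 'child', with invariant [dʒ] in [nɔfidʒ] and [nɔfidʒi]: an analysis with underlying /dʒ/ and a rule producing [g] in isolation would wrongly predict alternation here too.
The underlying segment must be /g/; /k/ and /g/ become palato-alveolar [tʃ] and [dʒ] before a front vowel, yielding [dʒ] there.
Hence 'seed' is /lafɔg/ underlyingly.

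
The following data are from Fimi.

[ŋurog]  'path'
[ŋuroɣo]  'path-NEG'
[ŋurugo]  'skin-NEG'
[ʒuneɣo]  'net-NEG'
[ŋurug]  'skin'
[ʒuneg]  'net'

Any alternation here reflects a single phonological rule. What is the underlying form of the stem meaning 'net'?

/ʒuneɣ/

The stem for 'net' ends in [ɣ] in [ʒuneɣo] but [g] in [ʒuneg].
Compare 'skin', with invariant [g] in [ŋurugo] and [ŋurug]: an analysis with underlying /g/ and a rule producing [ɣ] before the NEG suffix would wrongly predict alternation here too.
So /ɣ/ is underlying, and a rule of word-final hardening — voiced fricatives become stops word-finally — gives [g].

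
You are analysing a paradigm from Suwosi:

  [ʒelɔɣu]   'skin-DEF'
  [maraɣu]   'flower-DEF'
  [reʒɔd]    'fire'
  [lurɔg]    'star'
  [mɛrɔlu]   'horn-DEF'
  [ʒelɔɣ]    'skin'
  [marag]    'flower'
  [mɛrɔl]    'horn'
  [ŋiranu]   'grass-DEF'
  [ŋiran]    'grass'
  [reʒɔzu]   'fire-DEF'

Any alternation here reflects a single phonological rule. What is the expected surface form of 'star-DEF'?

[lurɔɣu]

The stem for 'flower' ends in [ɣ] in [maraɣu] but [g] in [marag].
If /ɣ/ were underlying and a rule turned it into [g] in isolation, 'skin' would also alternate; but it has [ɣ] in both [ʒelɔɣu] and [ʒelɔɣ].
The underlying segment must be /g/; voiced stops become fricatives between vowels, yielding [ɣ] there.
The one attested form of 'star', [lurɔg], shows underlying /lurɔg/. Applying the same rule between vowels gives [lurɔɣu].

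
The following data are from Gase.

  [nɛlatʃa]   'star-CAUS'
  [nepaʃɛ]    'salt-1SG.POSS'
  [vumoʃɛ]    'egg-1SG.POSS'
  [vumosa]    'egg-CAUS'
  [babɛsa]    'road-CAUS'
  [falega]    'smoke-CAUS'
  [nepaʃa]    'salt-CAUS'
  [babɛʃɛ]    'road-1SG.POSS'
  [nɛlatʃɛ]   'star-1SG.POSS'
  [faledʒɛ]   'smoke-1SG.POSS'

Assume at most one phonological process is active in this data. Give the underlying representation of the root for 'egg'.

'egg' shows [s] ~ [ʃ] at the end of the stem ([vumosa] vs [vumoʃɛ]).
If /ʃ/ were underlying and a rule turned it into [s] before the CAUS suffix, 'salt' would also alternate; but it has [ʃ] in both [nepaʃa] and [nepaʃɛ].
The underlying segment must be /s/; /g/ and /s/ become palato-alveolar [dʒ] and [ʃ] before a front vowel, yielding [ʃ] there.
The underlying form of 'egg' is therefore /vumos/.

/vumos/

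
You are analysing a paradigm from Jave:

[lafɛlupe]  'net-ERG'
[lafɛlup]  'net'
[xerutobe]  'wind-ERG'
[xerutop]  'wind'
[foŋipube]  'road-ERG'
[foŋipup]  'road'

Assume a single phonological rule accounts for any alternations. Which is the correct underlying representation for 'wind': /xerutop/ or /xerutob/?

/xerutob/

In [xerutobe] and [xerutop] the final segment of 'wind' alternates: [b] ~ [p].
The stem 'net' ([lafɛlupe], [lafɛlup]) shows [p] unchanged in both environments, so [p] cannot be basic with [b] derived before the ERG suffix.
The underlying segment must be /b/; voiced obstruents become voiceless word-finally, yielding [p] there.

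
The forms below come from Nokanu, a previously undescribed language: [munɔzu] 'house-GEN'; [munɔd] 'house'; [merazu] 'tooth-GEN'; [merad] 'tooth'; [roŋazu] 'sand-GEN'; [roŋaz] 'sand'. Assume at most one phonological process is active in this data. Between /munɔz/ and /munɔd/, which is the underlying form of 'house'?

/munɔd/

The stem for 'house' ends in [z] in [munɔzu] but [d] in [munɔd].
If /z/ were underlying and a rule turned it into [d] in isolation, 'sand' would also alternate; but it has [z] in both [roŋazu] and [roŋaz].
The underlying segment must be /d/; voiced stops become fricatives between vowels, yielding [z] there.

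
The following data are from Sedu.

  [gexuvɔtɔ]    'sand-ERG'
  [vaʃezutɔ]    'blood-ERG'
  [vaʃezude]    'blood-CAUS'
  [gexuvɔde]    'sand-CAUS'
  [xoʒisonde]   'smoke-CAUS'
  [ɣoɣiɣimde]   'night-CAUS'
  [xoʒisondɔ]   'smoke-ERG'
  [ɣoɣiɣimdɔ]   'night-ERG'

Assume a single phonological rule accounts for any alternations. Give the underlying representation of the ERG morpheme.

The ERG morpheme has two allomorphs, [-dɔ] and [-tɔ].
The CAUS suffix, which begins with [d], is invariant after every stem; so [d] is not altered by any rule here.
The ERG suffix is therefore /-tɔ/ underlyingly, with post-nasal voicing: voiceless stops become voiced after a nasal.

/-tɔ/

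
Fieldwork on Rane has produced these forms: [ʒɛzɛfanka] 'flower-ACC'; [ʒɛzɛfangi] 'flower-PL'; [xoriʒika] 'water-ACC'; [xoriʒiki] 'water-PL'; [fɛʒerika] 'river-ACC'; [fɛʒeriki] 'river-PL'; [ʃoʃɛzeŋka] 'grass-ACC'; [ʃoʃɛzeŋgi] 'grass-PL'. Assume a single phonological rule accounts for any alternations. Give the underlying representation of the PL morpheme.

The PL suffix surfaces as [-gi] and [-ki], depending on the final segment of the stem.
The ACC suffix, which begins with [k], is invariant after every stem; so [k] is not altered by any rule here.
So the underlying form is /-gi/, and voiced stops become voiceless after a vowel.

/-gi/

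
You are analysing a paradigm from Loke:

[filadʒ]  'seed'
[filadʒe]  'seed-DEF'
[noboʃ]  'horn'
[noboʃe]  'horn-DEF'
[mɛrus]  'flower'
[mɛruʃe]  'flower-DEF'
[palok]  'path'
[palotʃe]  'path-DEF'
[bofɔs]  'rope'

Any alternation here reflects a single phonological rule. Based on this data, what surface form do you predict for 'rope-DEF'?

[bofɔʃe]

In [mɛrus] and [mɛruʃe] the final segment of 'flower' alternates: [s] ~ [ʃ].
But 'horn' keeps [ʃ] in both environments ([noboʃ], [noboʃe]), so there is no rule changing /ʃ/ to [s] in isolation.
So /s/ is underlying, and a rule of palatalization before a front vowel — /k/ and /s/ become palato-alveolar [tʃ] and [ʃ] before a front vowel — gives [ʃ].
From [bofɔs] the stem 'rope' is /bofɔs/; before a front vowel this yields [bofɔʃe].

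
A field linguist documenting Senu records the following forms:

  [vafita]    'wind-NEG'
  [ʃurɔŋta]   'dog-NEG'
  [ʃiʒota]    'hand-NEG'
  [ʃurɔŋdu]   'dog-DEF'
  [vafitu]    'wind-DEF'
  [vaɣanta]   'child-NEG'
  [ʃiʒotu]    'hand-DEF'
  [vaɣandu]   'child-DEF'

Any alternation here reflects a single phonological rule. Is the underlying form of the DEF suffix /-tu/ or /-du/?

The DEF morpheme has two allomorphs, [-du] and [-tu].
By contrast the NEG suffix keeps its initial [t] throughout — that segment must be underlying.
The DEF suffix is therefore /-du/ underlyingly, with post-vocalic devoicing: voiced stops become voiceless after a vowel.

/-du/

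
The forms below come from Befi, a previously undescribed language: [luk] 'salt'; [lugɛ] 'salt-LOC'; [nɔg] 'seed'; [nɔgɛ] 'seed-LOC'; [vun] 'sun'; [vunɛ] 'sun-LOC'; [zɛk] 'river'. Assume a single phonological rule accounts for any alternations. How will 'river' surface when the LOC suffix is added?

[zɛgɛ]

'salt' shows [k] ~ [g] at the end of the stem ([luk] vs [lugɛ]).
The stem 'seed' ([nɔg], [nɔgɛ]) shows [g] unchanged in both environments, so [g] cannot be basic with [k] derived in isolation.
So /k/ is underlying, and a rule of intervocalic voicing — voiceless stops become voiced between vowels — gives [g].
The one attested form of 'river', [zɛk], shows underlying /zɛk/. Applying the same rule between vowels gives [zɛgɛ].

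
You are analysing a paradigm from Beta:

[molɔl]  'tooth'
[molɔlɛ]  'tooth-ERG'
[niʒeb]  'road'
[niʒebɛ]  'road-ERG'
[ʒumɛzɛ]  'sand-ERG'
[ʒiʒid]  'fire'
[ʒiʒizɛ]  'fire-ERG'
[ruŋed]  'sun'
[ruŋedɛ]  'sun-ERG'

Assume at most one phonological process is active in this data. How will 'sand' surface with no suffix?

[ʒumɛd]

In [ʒiʒid] and [ʒiʒizɛ] the final segment of 'fire' alternates: [d] ~ [z].
Compare 'sun', with invariant [d] in [ruŋed] and [ruŋedɛ]: an analysis with underlying /d/ and a rule producing [z] before the ERG suffix would wrongly predict alternation here too.
So /z/ is underlying, and a rule of word-final hardening — voiced fricatives become stops word-finally — gives [d].
The one attested form of 'sand', [ʒumɛzɛ], shows underlying /ʒumɛz/. Applying the same rule word-finally gives [ʒumɛd].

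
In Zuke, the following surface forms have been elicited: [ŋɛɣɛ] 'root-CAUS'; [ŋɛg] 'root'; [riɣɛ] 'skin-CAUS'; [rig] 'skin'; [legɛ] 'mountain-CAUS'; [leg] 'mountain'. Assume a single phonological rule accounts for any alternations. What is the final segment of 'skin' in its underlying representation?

'skin' shows [ɣ] ~ [g] at the end of the stem ([riɣɛ] vs [rig]).
Compare 'mountain', with invariant [g] in [legɛ] and [leg]: an analysis with underlying /g/ and a rule producing [ɣ] before the CAUS suffix would wrongly predict alternation here too.
Therefore /ɣ/ is basic and [g] is derived by word-final hardening (voiced fricatives become stops word-finally).

/ɣ/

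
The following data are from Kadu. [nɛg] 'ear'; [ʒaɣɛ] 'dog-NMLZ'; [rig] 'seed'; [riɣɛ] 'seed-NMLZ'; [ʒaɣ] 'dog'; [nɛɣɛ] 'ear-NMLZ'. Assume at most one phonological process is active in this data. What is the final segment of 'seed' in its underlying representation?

In [riɣɛ] and [rig] the final segment of 'seed' alternates: [ɣ] ~ [g].
If /ɣ/ were underlying and a rule turned it into [g] in isolation, 'dog' would also alternate; but it has [ɣ] in both [ʒaɣɛ] and [ʒaɣ].
The underlying segment must be /g/; voiced stops become fricatives between vowels, yielding [ɣ] there.

/g/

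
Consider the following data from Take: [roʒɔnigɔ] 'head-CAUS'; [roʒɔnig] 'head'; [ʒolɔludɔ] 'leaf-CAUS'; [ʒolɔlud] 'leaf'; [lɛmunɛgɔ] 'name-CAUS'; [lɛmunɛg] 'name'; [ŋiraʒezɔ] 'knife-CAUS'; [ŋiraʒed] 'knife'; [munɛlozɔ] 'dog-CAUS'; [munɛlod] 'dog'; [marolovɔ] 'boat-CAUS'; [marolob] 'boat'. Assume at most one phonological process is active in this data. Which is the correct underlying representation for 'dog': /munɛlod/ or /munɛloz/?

The root 'dog' surfaces as [munɛlozɔ] and [munɛlod], with a stem-final [z] ~ [d] alternation.
If /d/ were underlying and a rule turned it into [z] before the CAUS suffix, 'leaf' would also alternate; but it has [d] in both [ʒolɔludɔ] and [ʒolɔlud].
The underlying segment must be /z/; voiced fricatives become stops word-finally, yielding [d] there.

/munɛloz/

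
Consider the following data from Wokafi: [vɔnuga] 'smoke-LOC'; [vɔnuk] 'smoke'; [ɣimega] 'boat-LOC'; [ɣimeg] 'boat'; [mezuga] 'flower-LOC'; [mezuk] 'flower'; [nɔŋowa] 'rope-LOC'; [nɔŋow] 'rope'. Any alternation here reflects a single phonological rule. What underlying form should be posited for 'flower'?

The root 'flower' surfaces as [mezuga] and [mezuk], with a stem-final [g] ~ [k] alternation.
If /g/ were underlying and a rule turned it into [k] in isolation, 'boat' would also alternate; but it has [g] in both [ɣimega] and [ɣimeg].
The underlying segment must be /k/; voiceless stops become voiced between vowels, yielding [g] there.

/mezuk/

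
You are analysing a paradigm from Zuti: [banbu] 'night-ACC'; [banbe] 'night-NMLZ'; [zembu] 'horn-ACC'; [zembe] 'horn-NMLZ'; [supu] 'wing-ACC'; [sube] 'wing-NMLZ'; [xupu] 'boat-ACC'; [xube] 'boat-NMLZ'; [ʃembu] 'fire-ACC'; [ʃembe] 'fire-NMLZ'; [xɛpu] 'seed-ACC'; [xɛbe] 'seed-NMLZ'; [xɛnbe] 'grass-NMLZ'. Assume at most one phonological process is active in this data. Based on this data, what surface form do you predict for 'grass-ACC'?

The ACC suffix surfaces as [-bu] and [-pu], depending on the final segment of the stem.
By contrast the NMLZ suffix keeps its initial [b] throughout — that segment must be underlying.
The ACC suffix is therefore /-pu/ underlyingly, with post-nasal voicing: voiceless stops become voiced after a nasal.
After 'grass', which ends in a nasal, the suffix surfaces as [-bu], giving [xɛnbu].

[xɛnbu]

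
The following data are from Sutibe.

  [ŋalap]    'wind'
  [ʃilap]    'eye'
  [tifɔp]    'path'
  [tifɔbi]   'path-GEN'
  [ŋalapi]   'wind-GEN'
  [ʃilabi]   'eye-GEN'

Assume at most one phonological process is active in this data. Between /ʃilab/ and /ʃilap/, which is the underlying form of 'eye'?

'eye' shows [p] ~ [b] at the end of the stem ([ʃilap] vs [ʃilabi]).
If /p/ were underlying and a rule turned it into [b] before the GEN suffix, 'wind' would also alternate; but it has [p] in both [ŋalap] and [ŋalapi].
The alternation reflects word-final obstruent devoicing: voiced obstruents become voiceless word-finally. /b/ is underlying.

/ʃilab/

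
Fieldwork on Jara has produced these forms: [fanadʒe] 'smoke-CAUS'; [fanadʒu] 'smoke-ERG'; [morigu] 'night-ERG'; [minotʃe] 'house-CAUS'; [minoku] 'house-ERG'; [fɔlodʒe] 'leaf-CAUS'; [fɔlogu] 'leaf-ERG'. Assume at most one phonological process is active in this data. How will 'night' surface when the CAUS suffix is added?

The root 'leaf' surfaces as [fɔlodʒe] and [fɔlogu], with a stem-final [dʒ] ~ [g] alternation.
If /dʒ/ were underlying and a rule turned it into [g] before the ERG suffix, 'smoke' would also alternate; but it has [dʒ] in both [fanadʒe] and [fanadʒu].
So /g/ is underlying, and a rule of palatalization before a front vowel — /k/ and /g/ become palato-alveolar [tʃ] and [dʒ] before a front vowel — gives [dʒ].
The one attested form of 'night', [morigu], shows underlying /morig/. Applying the same rule before a front vowel gives [moridʒe].

[moridʒe]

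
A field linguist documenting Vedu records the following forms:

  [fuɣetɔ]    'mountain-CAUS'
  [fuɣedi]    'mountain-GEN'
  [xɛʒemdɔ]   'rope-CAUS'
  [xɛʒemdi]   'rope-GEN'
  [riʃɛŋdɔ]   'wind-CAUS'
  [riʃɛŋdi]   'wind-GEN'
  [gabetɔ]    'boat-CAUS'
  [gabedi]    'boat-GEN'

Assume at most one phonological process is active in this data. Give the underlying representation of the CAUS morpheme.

The CAUS suffix surfaces as [-dɔ] and [-tɔ], depending on the final segment of the stem.
The GEN suffix, which begins with [d], is invariant after every stem; so [d] is not altered by any rule here.
So the underlying form is /-tɔ/, and voiceless stops become voiced after a nasal.

/-tɔ/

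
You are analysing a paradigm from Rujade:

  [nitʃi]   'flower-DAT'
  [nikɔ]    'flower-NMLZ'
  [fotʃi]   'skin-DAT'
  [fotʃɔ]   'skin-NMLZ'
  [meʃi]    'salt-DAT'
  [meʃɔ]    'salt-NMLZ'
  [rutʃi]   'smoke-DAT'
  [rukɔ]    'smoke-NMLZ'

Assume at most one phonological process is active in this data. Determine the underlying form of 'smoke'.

/ruk/

'smoke' shows [tʃ] ~ [k] at the end of the stem ([rutʃi] vs [rukɔ]).
If /tʃ/ were underlying and a rule turned it into [k] before the NMLZ suffix, 'skin' would also alternate; but it has [tʃ] in both [fotʃi] and [fotʃɔ].
So /k/ is underlying, and a rule of palatalization before a front vowel — /k/ becomes palato-alveolar [tʃ] before a front vowel — gives [tʃ].
So 'smoke' = /ruk/.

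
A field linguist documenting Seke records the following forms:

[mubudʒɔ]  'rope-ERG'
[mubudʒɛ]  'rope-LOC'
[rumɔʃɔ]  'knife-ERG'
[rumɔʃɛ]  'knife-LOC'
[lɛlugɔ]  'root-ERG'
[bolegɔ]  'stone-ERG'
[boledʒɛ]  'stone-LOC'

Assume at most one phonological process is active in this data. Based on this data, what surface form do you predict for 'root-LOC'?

[lɛludʒɛ]

The root 'stone' surfaces as [bolegɔ] and [boledʒɛ], with a stem-final [g] ~ [dʒ] alternation.
Compare 'rope', with invariant [dʒ] in [mubudʒɔ] and [mubudʒɛ]: an analysis with underlying /dʒ/ and a rule producing [g] before the ERG suffix would wrongly predict alternation here too.
So /g/ is underlying, and a rule of palatalization before a front vowel — /g/ becomes palato-alveolar [dʒ] before a front vowel — gives [dʒ].
The one attested form of 'root', [lɛlugɔ], shows underlying /lɛlug/. Applying the same rule before a front vowel gives [lɛludʒɛ].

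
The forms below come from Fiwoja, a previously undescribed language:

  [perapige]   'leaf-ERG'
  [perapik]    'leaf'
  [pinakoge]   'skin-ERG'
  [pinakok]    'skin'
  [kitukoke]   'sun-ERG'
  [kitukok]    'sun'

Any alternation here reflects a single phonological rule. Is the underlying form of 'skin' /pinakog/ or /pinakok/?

/pinakog/

'skin' shows [g] ~ [k] at the end of the stem ([pinakoge] vs [pinakok]).
But 'sun' keeps [k] in both environments ([kitukoke], [kitukok]), so there is no rule changing /k/ to [g] before the ERG suffix.
Therefore /g/ is basic and [k] is derived by word-final obstruent devoicing (voiced obstruents become voiceless word-finally).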